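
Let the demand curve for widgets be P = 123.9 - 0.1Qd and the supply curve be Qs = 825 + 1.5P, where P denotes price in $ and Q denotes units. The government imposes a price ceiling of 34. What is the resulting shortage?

In direct form, Qd = 1239 - 10P.
Evaluating both curves at the ceiling price 34 gives Qd = 899, Qs = 876.
Shortage = Qd - Qs = 899 - 876 = 23.

Shortage = 23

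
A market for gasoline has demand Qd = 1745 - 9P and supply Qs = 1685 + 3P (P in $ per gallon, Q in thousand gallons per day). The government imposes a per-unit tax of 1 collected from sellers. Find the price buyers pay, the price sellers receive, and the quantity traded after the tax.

Sellers keep P_s = P_b - 1 per unit, so supply in terms of the buyer price is Qs = 1682 + 3P_b.
Set Qd = Qs: 1745 - 9P_b = 1682 + 3P_b, so 63 = 12P_b and P_b = 5.25.
Then P_s = 5.25 - 1 = 4.25 and Q = 1745 - 9(5.25) = 1697.75.

P_b = 5.25, P_s = 4.25, Q = 1697.75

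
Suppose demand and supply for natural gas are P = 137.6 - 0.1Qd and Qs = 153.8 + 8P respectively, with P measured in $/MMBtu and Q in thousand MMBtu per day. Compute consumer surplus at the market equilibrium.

Consumer surplus = 24290.45

Rewriting in direct form: Qd = 1376 - 10P.
The market clears where 1376 - 10P = 153.8 + 8P. Rearranging, 18P = 1222.2, hence P* = 67.9.
Then Q* = 1376 - 10(67.9) = 697.
Demand choke price (Qd = 0): P = 1376/10 = 137.6. Consumer surplus = ½ × (137.6 - 67.9) × 697 = 24290.45.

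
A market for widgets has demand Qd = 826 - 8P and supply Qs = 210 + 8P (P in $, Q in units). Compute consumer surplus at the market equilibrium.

The market clears where 826 - 8P = 210 + 8P. Rearranging, 16P = 616, hence P* = 38.5.
Plugging P* into demand: Q* = 826 - 8(38.5) = 518.
Demand choke price (Qd = 0): P = 826/8 = 103.25. Consumer surplus = ½ × (103.25 - 38.5) × 518 = 16770.25.

Consumer surplus = 16770.25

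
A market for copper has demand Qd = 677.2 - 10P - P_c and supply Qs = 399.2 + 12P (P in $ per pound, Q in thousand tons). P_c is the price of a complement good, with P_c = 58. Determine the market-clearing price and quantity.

P* = 10, Q* = 519.2

With P_c = 58, demand is Qd = 619.2 - 10P.
Equating demand and supply, 619.2 - 10P = 399.2 + 12P gives 22P = 220, so P* = 10.
Substitute back: Q* = 619.2 - 10(10) = 519.2.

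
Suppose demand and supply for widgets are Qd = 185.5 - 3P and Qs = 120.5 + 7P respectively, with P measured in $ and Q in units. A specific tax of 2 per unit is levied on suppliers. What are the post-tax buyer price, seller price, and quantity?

P_b = 7.9, P_s = 5.9, Q = 161.8

The tax drives a wedge P_b - P_s = 2. Substituting P_s = P_b - 2 into supply: Qs = 106.5 + 7P_b.
Set Qd = Qs: 185.5 - 3P_b = 106.5 + 7P_b, so 79 = 10P_b and P_b = 7.9.
Then P_s = 7.9 - 2 = 5.9 and Q = 185.5 - 3(7.9) = 161.8.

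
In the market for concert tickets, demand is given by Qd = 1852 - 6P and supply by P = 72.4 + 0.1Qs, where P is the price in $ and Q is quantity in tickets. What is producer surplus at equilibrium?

Producer surplus = 39249.8

Solving each curve for Q: Qs = -724 + 10P.
Equating demand and supply, 1852 - 6P = -724 + 10P gives 16P = 2576, so P* = 161.
Then Q* = 1852 - 6(161) = 886.
Supply choke price (Qs = 0): P = 72.4. Producer surplus = ½ × (161 - 72.4) × 886 = 39249.8.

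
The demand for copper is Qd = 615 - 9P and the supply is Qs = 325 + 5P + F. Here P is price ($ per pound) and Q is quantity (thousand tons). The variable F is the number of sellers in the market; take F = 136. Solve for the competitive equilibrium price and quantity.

With F = 136, supply is Qs = 461 + 5P.
The market clears where 615 - 9P = 461 + 5P. Rearranging, 14P = 154, hence P* = 11.
From the demand curve, Q* = 615 - 9(11) = 516.

P* = 11, Q* = 516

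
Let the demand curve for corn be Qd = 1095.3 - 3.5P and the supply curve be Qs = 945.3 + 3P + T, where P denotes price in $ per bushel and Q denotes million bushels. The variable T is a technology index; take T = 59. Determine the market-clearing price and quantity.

With T = 59, supply is Qs = 1004.3 + 3P.
The market clears where 1095.3 - 3.5P = 1004.3 + 3P. Rearranging, 6.5P = 91, hence P* = 14.
Then Q* = 1095.3 - 3.5(14) = 1046.3.

P* = 14, Q* = 1046.3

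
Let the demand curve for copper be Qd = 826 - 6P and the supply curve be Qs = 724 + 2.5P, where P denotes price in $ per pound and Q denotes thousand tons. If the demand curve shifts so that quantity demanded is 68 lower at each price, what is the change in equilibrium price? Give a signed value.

The market clears where 826 - 6P = 724 + 2.5P. Rearranging, 8.5P = 102, hence P* = 12.
Plugging P* into demand: Q* = 826 - 6(12) = 754.
After the shift, demand is Qd = 758 - 6P.
The new intersection has 34 = 8.5P, i.e. P = 4, Q = 734.
ΔP = 4 - 12 = -8.

ΔP = -8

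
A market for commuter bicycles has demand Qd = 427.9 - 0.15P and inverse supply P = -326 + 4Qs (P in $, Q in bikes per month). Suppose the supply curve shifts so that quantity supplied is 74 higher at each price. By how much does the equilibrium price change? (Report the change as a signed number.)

Rewriting in direct form: Qs = 81.5 + 0.25P.
Set Qd = Qs: 427.9 - 0.15P = 81.5 + 0.25P, so 346.4 = 0.4P and P* = 866.
From the demand curve, Q* = 427.9 - 0.15(866) = 298.
After the shift, supply is Qs = 155.5 + 0.25P.
New equilibrium: 272.4 = 0.4P, so P = 681 and Q = 325.75.
ΔP = 681 - 866 = -185.

ΔP = -185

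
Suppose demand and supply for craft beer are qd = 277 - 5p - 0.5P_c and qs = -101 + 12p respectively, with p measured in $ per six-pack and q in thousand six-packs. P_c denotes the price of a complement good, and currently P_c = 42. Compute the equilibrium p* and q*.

p* = 21, q* = 151

With P_c = 42, demand is qd = 256 - 5p.
Equating demand and supply, 256 - 5p = -101 + 12p gives 17p = 357, so p* = 21.
Then q* = 256 - 5(21) = 151.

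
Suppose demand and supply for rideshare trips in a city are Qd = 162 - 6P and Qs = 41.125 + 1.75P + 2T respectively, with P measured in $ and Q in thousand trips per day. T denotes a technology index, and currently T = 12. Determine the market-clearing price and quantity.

With T = 12, supply is Qs = 65.125 + 1.75P.
Set Qd = Qs: 162 - 6P = 65.125 + 1.75P, so 96.875 = 7.75P and P* = 12.5.
Then Q* = 162 - 6(12.5) = 87.

P* = 12.5, Q* = 87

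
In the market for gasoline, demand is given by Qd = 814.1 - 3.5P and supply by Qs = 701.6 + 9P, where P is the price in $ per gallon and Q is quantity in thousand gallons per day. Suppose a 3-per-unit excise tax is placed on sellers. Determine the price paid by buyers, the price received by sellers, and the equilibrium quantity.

P_b = 11.16, P_s = 8.16, Q = 775.04

Sellers keep P_s = P_b - 3 per unit, so supply in terms of the buyer price is Qs = 674.6 + 9P_b.
Market clearing requires 814.1 - 3.5P_b = 674.6 + 9P_b; hence 139.5 = 12.5P_b and P_b = 11.16.
Then P_s = 11.16 - 3 = 8.16 and Q = 814.1 - 3.5(11.16) = 775.04.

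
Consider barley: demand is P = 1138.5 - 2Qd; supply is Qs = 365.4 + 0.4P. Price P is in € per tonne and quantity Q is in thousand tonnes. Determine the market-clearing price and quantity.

In direct form, Qd = 569.25 - 0.5P.
The market clears where 569.25 - 0.5P = 365.4 + 0.4P. Rearranging, 0.9P = 203.85, hence P* = 226.5.
Plugging P* into demand: Q* = 569.25 - 0.5(226.5) = 456.

P* = 226.5, Q* = 456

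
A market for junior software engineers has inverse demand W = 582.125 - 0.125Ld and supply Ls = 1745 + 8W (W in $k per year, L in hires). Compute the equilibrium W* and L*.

W* = 182, L* = 3201

In direct form, Ld = 4657 - 8W.
Set Ld = Ls: 4657 - 8W = 1745 + 8W, so 2912 = 16W and W* = 182.
Substitute back: L* = 4657 - 8(182) = 3201.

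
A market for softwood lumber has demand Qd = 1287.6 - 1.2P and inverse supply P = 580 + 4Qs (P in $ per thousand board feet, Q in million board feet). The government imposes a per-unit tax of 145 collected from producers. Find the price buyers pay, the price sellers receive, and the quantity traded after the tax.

Rewriting in direct form: Qs = -145 + 0.25P.
Producers keep P_s = P_b - 145 per unit, so supply in terms of the buyer price is Qs = -181.25 + 0.25P_b.
Market clearing requires 1287.6 - 1.2P_b = -181.25 + 0.25P_b; hence 1468.85 = 1.45P_b and P_b = 1013.
Then P_s = 1013 - 145 = 868 and Q = 1287.6 - 1.2(1013) = 72.

P_b = 1013, P_s = 868, Q = 72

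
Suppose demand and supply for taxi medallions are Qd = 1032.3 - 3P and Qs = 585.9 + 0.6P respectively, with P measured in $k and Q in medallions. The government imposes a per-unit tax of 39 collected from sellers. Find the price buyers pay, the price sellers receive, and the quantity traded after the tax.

P_b = 130.5, P_s = 91.5, Q = 640.8

With a tax of 39 on sellers, they supply based on the net price P_s = P_b - 39, so Qs = 562.5 + 0.6P_b.
Set Qd = Qs: 1032.3 - 3P_b = 562.5 + 0.6P_b, so 469.8 = 3.6P_b and P_b = 130.5.
So P_s = 91.5 and the quantity traded is Q = 1032.3 - 3(130.5) = 640.8.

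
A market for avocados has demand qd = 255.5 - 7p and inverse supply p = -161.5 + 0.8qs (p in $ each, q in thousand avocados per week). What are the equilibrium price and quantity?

Solving each curve for q: qs = 201.875 + 1.25p.
Equating demand and supply, 255.5 - 7p = 201.875 + 1.25p gives 8.25p = 53.625, so p* = 6.5.
Plugging p* into demand: q* = 255.5 - 7(6.5) = 210.

p* = 6.5, q* = 210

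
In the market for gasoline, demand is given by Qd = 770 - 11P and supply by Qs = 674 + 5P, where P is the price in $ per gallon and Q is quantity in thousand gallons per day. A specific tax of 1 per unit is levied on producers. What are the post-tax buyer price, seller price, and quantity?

P_b = 6.3125, P_s = 5.3125, Q = 700.5625

With a tax of 1 on producers, they supply based on the net price P_s = P_b - 1, so Qs = 669 + 5P_b.
Equate demand and the shifted supply: 770 - 11P_b = 669 + 5P_b, giving 16P_b = 101, so P_b = 6.3125.
So P_s = 5.3125 and the quantity traded is Q = 770 - 11(6.3125) = 700.5625.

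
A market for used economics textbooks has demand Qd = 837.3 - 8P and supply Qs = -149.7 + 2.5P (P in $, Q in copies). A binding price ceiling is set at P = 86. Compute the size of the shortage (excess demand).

Shortage = 84

Evaluating both curves at the ceiling price 86 gives Qd = 149.3, Qs = 65.3.
Shortage = Qd - Qs = 149.3 - 65.3 = 84.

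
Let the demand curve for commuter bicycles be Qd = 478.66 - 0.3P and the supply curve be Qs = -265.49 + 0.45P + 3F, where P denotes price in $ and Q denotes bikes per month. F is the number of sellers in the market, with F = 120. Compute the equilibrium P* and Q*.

P* = 512.2, Q* = 325

With F = 120, supply is Qs = 94.51 + 0.45P.
Equating demand and supply, 478.66 - 0.3P = 94.51 + 0.45P gives 0.75P = 384.15, so P* = 512.2.
Plugging P* into demand: Q* = 478.66 - 0.3(512.2) = 325.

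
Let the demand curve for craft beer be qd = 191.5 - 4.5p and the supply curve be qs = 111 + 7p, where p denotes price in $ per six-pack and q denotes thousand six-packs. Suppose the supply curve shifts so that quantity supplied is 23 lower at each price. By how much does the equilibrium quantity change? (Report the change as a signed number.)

Δq = -9

At equilibrium qd = qs, so 191.5 - 4.5p = 111 + 7p; collecting terms, 80.5 = 11.5p and p* = 7.
Substitute back: q* = 191.5 - 4.5(7) = 160.
After the shift, supply is qs = 88 + 7p.
New equilibrium: 103.5 = 11.5p, so p = 9 and q = 151.
Δq = 151 - 160 = -9.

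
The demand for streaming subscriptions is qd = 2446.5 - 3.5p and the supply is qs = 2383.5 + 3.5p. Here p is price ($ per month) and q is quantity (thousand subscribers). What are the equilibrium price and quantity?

Set qd = qs: 2446.5 - 3.5p = 2383.5 + 3.5p, so 63 = 7p and p* = 9.
Plugging p* into demand: q* = 2446.5 - 3.5(9) = 2415.

p* = 9, q* = 2415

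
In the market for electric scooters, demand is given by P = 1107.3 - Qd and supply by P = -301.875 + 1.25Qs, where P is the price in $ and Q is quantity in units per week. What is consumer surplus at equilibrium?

Rewriting in direct form: Qd = 1107.3 - P and Qs = 241.5 + 0.8P.
At equilibrium Qd = Qs, so 1107.3 - P = 241.5 + 0.8P; collecting terms, 865.8 = 1.8P and P* = 481.
Substitute back: Q* = 1107.3 - 481 = 626.3.
Demand choke price (Qd = 0): P = 1107.3. Consumer surplus = ½ × (1107.3 - 481) × 626.3 = 196125.845.

Consumer surplus = 196125.845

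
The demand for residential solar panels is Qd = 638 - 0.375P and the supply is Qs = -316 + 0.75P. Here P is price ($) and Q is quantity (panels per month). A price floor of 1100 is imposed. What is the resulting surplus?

Surplus = 283.5

At P = 1100: Qd = 225.5 and Qs = 509.
Surplus = Qs - Qd = 509 - 225.5 = 283.5.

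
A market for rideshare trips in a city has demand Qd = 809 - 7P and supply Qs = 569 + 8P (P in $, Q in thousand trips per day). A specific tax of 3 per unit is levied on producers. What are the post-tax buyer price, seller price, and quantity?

Producers keep P_s = P_b - 3 per unit, so supply in terms of the buyer price is Qs = 545 + 8P_b.
Equate demand and the shifted supply: 809 - 7P_b = 545 + 8P_b, giving 15P_b = 264, so P_b = 17.6.
So P_s = 14.6 and the quantity traded is Q = 809 - 7(17.6) = 685.8.

P_b = 17.6, P_s = 14.6, Q = 685.8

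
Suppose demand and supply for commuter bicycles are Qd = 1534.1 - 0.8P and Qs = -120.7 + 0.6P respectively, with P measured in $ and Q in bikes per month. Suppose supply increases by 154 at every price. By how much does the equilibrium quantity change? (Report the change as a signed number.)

Set Qd = Qs: 1534.1 - 0.8P = -120.7 + 0.6P, so 1654.8 = 1.4P and P* = 1182.
Plugging P* into demand: Q* = 1534.1 - 0.8(1182) = 588.5.
After the shift, supply is Qs = 33.3 + 0.6P.
The new intersection has 1500.8 = 1.4P, i.e. P = 1072, Q = 676.5.
ΔQ = 676.5 - 588.5 = 88.

ΔQ = 88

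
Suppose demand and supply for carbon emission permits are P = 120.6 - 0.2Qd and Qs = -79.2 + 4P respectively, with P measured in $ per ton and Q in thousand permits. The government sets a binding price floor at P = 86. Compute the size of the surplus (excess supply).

Solving each curve for Q: Qd = 603 - 5P.
Evaluating both curves at the floor price 86 gives Qd = 173, Qs = 264.8.
Surplus = Qs - Qd = 264.8 - 173 = 91.8.

Surplus = 91.8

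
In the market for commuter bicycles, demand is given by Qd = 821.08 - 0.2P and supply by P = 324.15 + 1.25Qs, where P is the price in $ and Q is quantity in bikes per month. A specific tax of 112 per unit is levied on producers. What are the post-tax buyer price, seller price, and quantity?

P_b = 1170, P_s = 1058, Q = 587.08

In direct form, Qs = -259.32 + 0.8P.
Producers keep P_s = P_b - 112 per unit, so supply in terms of the buyer price is Qs = -348.92 + 0.8P_b.
Market clearing requires 821.08 - 0.2P_b = -348.92 + 0.8P_b; hence 1170 = P_b and P_b = 1170.
Then P_s = 1170 - 112 = 1058 and Q = 821.08 - 0.2(1170) = 587.08.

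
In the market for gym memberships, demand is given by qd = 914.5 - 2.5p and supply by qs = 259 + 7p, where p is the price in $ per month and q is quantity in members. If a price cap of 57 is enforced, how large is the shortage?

Shortage = 114

Evaluating both curves at the ceiling price 57 gives qd = 772, qs = 658.
Shortage = qd - qs = 772 - 658 = 114.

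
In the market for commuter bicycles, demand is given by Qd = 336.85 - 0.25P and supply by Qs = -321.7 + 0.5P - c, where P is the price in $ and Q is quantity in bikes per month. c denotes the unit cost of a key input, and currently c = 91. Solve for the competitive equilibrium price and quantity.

With c = 91, supply is Qs = -412.7 + 0.5P.
The market clears where 336.85 - 0.25P = -412.7 + 0.5P. Rearranging, 0.75P = 749.55, hence P* = 999.4.
Then Q* = 336.85 - 0.25(999.4) = 87.

P* = 999.4, Q* = 87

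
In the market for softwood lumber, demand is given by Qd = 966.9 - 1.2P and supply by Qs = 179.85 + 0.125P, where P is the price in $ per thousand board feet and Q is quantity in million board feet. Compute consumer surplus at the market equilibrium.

Set Qd = Qs: 966.9 - 1.2P = 179.85 + 0.125P, so 787.05 = 1.325P and P* = 594.
Then Q* = 966.9 - 1.2(594) = 254.1.
Demand choke price (Qd = 0): P = 966.9/1.2 = 805.75. Consumer surplus = ½ × (805.75 - 594) × 254.1 = 26902.8375.

Consumer surplus = 26902.8375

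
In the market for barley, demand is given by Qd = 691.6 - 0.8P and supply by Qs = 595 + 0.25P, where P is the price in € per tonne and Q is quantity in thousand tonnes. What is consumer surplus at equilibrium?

Equating demand and supply, 691.6 - 0.8P = 595 + 0.25P gives 1.05P = 96.6, so P* = 92.
Then Q* = 691.6 - 0.8(92) = 618.
Demand choke price (Qd = 0): P = 691.6/0.8 = 864.5. Consumer surplus = ½ × (864.5 - 92) × 618 = 238702.5.

Consumer surplus = 238702.5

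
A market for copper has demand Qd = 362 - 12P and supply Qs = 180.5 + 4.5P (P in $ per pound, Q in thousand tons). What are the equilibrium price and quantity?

P* = 11, Q* = 230

At equilibrium Qd = Qs, so 362 - 12P = 180.5 + 4.5P; collecting terms, 181.5 = 16.5P and P* = 11.
Plugging P* into demand: Q* = 362 - 12(11) = 230.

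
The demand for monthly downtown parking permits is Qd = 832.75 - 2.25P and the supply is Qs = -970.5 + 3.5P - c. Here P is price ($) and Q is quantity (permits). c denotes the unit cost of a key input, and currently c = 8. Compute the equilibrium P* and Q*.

P* = 315, Q* = 124

With c = 8, supply is Qs = -978.5 + 3.5P.
Equating demand and supply, 832.75 - 2.25P = -978.5 + 3.5P gives 5.75P = 1811.25, so P* = 315.
From the demand curve, Q* = 832.75 - 2.25(315) = 124.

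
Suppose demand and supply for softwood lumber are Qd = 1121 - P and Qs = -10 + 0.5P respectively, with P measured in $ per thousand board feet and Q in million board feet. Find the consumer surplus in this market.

At equilibrium Qd = Qs, so 1121 - P = -10 + 0.5P; collecting terms, 1131 = 1.5P and P* = 754.
From the demand curve, Q* = 1121 - 754 = 367.
Demand choke price (Qd = 0): P = 1121. Consumer surplus = ½ × (1121 - 754) × 367 = 67344.5.

Consumer surplus = 67344.5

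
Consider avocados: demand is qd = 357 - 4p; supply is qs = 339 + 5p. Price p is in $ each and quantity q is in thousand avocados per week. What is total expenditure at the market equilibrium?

Total expenditure = 698

The market clears where 357 - 4p = 339 + 5p. Rearranging, 9p = 18, hence p* = 2.
Substitute back: q* = 357 - 4(2) = 349.
Total expenditure = p* × q* = 2 × 349 = 698.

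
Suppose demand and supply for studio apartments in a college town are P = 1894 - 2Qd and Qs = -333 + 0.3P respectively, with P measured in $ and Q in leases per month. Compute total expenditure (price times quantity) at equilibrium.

Inverting to quantity form: Qd = 947 - 0.5P.
The market clears where 947 - 0.5P = -333 + 0.3P. Rearranging, 0.8P = 1280, hence P* = 1600.
Plugging P* into demand: Q* = 947 - 0.5(1600) = 147.
Total expenditure = P* × Q* = 1600 × 147 = 235200.

Total expenditure = 235200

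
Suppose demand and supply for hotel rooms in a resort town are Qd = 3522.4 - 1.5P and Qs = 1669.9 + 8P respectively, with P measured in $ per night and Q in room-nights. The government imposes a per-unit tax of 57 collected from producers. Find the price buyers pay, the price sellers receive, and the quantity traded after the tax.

With a tax of 57 on producers, they supply based on the net price P_s = P_b - 57, so Qs = 1213.9 + 8P_b.
Equate demand and the shifted supply: 3522.4 - 1.5P_b = 1213.9 + 8P_b, giving 9.5P_b = 2308.5, so P_b = 243.
So P_s = 186 and the quantity traded is Q = 3522.4 - 1.5(243) = 3157.9.

P_b = 243, P_s = 186, Q = 3157.9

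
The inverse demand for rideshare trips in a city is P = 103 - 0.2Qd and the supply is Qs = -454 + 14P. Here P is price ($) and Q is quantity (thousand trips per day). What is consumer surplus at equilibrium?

Rewriting in direct form: Qd = 515 - 5P.
Equating demand and supply, 515 - 5P = -454 + 14P gives 19P = 969, so P* = 51.
Plugging P* into demand: Q* = 515 - 5(51) = 260.
Demand choke price (Qd = 0): P = 515/5 = 103. Consumer surplus = ½ × (103 - 51) × 260 = 6760.

Consumer surplus = 6760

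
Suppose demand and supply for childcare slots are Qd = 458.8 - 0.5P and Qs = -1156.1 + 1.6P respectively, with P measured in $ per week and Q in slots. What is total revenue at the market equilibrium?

Total revenue = 57136.7

Equating demand and supply, 458.8 - 0.5P = -1156.1 + 1.6P gives 2.1P = 1614.9, so P* = 769.
Substitute back: Q* = 458.8 - 0.5(769) = 74.3.
Total revenue = P* × Q* = 769 × 74.3 = 57136.7.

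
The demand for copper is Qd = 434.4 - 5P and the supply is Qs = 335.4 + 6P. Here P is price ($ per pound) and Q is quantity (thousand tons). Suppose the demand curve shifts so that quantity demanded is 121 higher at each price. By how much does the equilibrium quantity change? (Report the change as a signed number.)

ΔQ = 66

Set Qd = Qs: 434.4 - 5P = 335.4 + 6P, so 99 = 11P and P* = 9.
Plugging P* into demand: Q* = 434.4 - 5(9) = 389.4.
After the shift, demand is Qd = 555.4 - 5P.
The new intersection has 220 = 11P, i.e. P = 20, Q = 455.4.
ΔQ = 455.4 - 389.4 = 66.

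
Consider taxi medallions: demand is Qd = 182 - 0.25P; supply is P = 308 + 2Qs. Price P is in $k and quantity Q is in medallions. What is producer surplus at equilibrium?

Producer surplus = 4900

Inverting to quantity form: Qs = -154 + 0.5P.
Equating demand and supply, 182 - 0.25P = -154 + 0.5P gives 0.75P = 336, so P* = 448.
Then Q* = 182 - 0.25(448) = 70.
Supply choke price (Qs = 0): P = 308. Producer surplus = ½ × (448 - 308) × 70 = 4900.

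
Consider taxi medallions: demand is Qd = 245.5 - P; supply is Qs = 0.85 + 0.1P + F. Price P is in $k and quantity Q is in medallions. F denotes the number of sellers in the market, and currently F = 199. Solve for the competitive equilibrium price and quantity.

With F = 199, supply is Qs = 199.85 + 0.1P.
At equilibrium Qd = Qs, so 245.5 - P = 199.85 + 0.1P; collecting terms, 45.65 = 1.1P and P* = 41.5.
Substitute back: Q* = 245.5 - 41.5 = 204.

P* = 41.5, Q* = 204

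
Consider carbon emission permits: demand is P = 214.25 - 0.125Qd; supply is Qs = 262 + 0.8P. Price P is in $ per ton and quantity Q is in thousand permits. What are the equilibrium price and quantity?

P* = 165, Q* = 394

Inverting to quantity form: Qd = 1714 - 8P.
Equating demand and supply, 1714 - 8P = 262 + 0.8P gives 8.8P = 1452, so P* = 165.
From the demand curve, Q* = 1714 - 8(165) = 394.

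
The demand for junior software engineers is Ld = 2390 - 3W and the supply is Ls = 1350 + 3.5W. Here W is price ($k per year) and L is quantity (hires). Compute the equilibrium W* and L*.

W* = 160, L* = 1910

At equilibrium Ld = Ls, so 2390 - 3W = 1350 + 3.5W; collecting terms, 1040 = 6.5W and W* = 160.
Then L* = 2390 - 3(160) = 1910.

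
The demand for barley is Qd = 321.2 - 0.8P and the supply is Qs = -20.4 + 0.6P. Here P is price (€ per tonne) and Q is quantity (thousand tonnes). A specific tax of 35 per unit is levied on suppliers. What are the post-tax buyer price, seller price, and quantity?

Suppliers keep P_s = P_b - 35 per unit, so supply in terms of the buyer price is Qs = -41.4 + 0.6P_b.
Equate demand and the shifted supply: 321.2 - 0.8P_b = -41.4 + 0.6P_b, giving 1.4P_b = 362.6, so P_b = 259.
Then P_s = 259 - 35 = 224 and Q = 321.2 - 0.8(259) = 114.

P_b = 259, P_s = 224, Q = 114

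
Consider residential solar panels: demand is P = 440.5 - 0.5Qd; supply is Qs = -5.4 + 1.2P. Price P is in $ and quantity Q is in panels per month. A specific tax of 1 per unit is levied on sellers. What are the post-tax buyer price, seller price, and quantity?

P_b = 277.375, P_s = 276.375, Q = 326.25

Rewriting in direct form: Qd = 881 - 2P.
With a tax of 1 on sellers, they supply based on the net price P_s = P_b - 1, so Qs = -6.6 + 1.2P_b.
Set Qd = Qs: 881 - 2P_b = -6.6 + 1.2P_b, so 887.6 = 3.2P_b and P_b = 277.375.
Then P_s = 277.375 - 1 = 276.375 and Q = 881 - 2(277.375) = 326.25.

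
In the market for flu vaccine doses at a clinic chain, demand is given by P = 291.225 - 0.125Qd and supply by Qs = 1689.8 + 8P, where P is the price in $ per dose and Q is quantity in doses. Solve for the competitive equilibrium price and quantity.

In direct form, Qd = 2329.8 - 8P.
Equating demand and supply, 2329.8 - 8P = 1689.8 + 8P gives 16P = 640, so P* = 40.
From the demand curve, Q* = 2329.8 - 8(40) = 2009.8.

P* = 40, Q* = 2009.8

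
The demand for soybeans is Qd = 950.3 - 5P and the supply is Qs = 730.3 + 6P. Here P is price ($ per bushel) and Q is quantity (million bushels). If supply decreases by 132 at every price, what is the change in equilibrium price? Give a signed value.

Set Qd = Qs: 950.3 - 5P = 730.3 + 6P, so 220 = 11P and P* = 20.
Substitute back: Q* = 950.3 - 5(20) = 850.3.
After the shift, supply is Qs = 598.3 + 6P.
Re-solving, 11P = 352 gives P = 32 and Q = 790.3.
ΔP = 32 - 20 = 12.

ΔP = 12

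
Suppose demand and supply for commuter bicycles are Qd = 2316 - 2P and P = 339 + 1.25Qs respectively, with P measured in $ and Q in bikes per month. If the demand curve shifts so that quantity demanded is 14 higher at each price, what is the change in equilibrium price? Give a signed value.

Rewriting in direct form: Qs = -271.2 + 0.8P.
Set Qd = Qs: 2316 - 2P = -271.2 + 0.8P, so 2587.2 = 2.8P and P* = 924.
From the demand curve, Q* = 2316 - 2(924) = 468.
After the shift, demand is Qd = 2330 - 2P.
Re-solving, 2.8P = 2601.2 gives P = 929 and Q = 472.
ΔP = 929 - 924 = 5.

ΔP = 5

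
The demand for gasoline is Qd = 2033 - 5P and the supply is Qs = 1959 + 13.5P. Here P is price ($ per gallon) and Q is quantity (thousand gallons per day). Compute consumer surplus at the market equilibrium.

Set Qd = Qs: 2033 - 5P = 1959 + 13.5P, so 74 = 18.5P and P* = 4.
Then Q* = 2033 - 5(4) = 2013.
Demand choke price (Qd = 0): P = 2033/5 = 406.6. Consumer surplus = ½ × (406.6 - 4) × 2013 = 405216.9.

Consumer surplus = 405216.9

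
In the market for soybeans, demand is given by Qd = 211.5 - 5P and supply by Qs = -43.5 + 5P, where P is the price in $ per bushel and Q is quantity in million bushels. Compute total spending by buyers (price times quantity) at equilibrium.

At equilibrium Qd = Qs, so 211.5 - 5P = -43.5 + 5P; collecting terms, 255 = 10P and P* = 25.5.
From the demand curve, Q* = 211.5 - 5(25.5) = 84.
Total spending by buyers = P* × Q* = 25.5 × 84 = 2142.

Total spending by buyers = 2142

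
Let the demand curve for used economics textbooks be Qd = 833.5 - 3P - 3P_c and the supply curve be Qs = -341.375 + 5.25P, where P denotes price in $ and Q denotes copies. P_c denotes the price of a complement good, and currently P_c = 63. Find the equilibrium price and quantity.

With P_c = 63, demand is Qd = 644.5 - 3P.
At equilibrium Qd = Qs, so 644.5 - 3P = -341.375 + 5.25P; collecting terms, 985.875 = 8.25P and P* = 119.5.
Substitute back: Q* = 644.5 - 3(119.5) = 286.

P* = 119.5, Q* = 286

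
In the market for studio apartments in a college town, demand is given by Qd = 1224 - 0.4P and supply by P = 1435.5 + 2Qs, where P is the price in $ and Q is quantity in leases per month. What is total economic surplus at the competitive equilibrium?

Total surplus = 293222.25

Solving each curve for Q: Qs = -717.75 + 0.5P.
The market clears where 1224 - 0.4P = -717.75 + 0.5P. Rearranging, 0.9P = 1941.75, hence P* = 2157.5.
From the demand curve, Q* = 1224 - 0.4(2157.5) = 361.
Demand choke price = 3060; supply choke price = 1435.5. CS = ½(3060 - 2157.5)(361) = 162901.25; PS = ½(2157.5 - 1435.5)(361) = 130321. Total surplus = 293222.25.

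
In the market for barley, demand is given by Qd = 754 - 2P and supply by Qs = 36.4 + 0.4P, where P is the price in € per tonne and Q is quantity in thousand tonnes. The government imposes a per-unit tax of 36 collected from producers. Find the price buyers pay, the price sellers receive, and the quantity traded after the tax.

P_b = 305, P_s = 269, Q = 144

Producers keep P_s = P_b - 36 per unit, so supply in terms of the buyer price is Qs = 22 + 0.4P_b.
Set Qd = Qs: 754 - 2P_b = 22 + 0.4P_b, so 732 = 2.4P_b and P_b = 305.
Then P_s = 305 - 36 = 269 and Q = 754 - 2(305) = 144.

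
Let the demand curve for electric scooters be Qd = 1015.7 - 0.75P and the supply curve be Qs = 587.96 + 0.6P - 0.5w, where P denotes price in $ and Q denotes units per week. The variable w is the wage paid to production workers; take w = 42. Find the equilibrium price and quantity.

With w = 42, supply is Qs = 566.96 + 0.6P.
The market clears where 1015.7 - 0.75P = 566.96 + 0.6P. Rearranging, 1.35P = 448.74, hence P* = 332.4.
Then Q* = 1015.7 - 0.75(332.4) = 766.4.

P* = 332.4, Q* = 766.4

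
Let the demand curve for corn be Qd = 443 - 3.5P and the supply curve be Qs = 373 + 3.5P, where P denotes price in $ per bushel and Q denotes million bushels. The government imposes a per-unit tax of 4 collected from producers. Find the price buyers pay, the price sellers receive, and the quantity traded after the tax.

The tax drives a wedge P_b - P_s = 4. Substituting P_s = P_b - 4 into supply: Qs = 359 + 3.5P_b.
Market clearing requires 443 - 3.5P_b = 359 + 3.5P_b; hence 84 = 7P_b and P_b = 12.
Then P_s = 12 - 4 = 8 and Q = 443 - 3.5(12) = 401.

P_b = 12, P_s = 8, Q = 401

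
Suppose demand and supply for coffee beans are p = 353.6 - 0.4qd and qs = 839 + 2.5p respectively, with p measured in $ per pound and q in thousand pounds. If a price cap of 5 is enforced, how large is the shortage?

Inverting to quantity form: qd = 884 - 2.5p.
With p fixed at 5, quantity demanded is 871.5 and quantity supplied is 851.5.
Shortage = qd - qs = 871.5 - 851.5 = 20.

Shortage = 20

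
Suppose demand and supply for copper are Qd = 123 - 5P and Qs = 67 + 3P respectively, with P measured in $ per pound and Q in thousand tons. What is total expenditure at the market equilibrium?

Total expenditure = 616

Equating demand and supply, 123 - 5P = 67 + 3P gives 8P = 56, so P* = 7.
Substitute back: Q* = 123 - 5(7) = 88.
Total expenditure = P* × Q* = 7 × 88 = 616.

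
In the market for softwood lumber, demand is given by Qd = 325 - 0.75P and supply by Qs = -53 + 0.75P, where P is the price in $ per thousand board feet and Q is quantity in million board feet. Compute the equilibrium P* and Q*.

Equating demand and supply, 325 - 0.75P = -53 + 0.75P gives 1.5P = 378, so P* = 252.
From the demand curve, Q* = 325 - 0.75(252) = 136.

P* = 252, Q* = 136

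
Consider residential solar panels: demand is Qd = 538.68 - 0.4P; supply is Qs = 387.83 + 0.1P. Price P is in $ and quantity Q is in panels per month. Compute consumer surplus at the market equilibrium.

Consumer surplus = 218405

Set Qd = Qs: 538.68 - 0.4P = 387.83 + 0.1P, so 150.85 = 0.5P and P* = 301.7.
From the demand curve, Q* = 538.68 - 0.4(301.7) = 418.
Demand choke price (Qd = 0): P = 538.68/0.4 = 1346.7. Consumer surplus = ½ × (1346.7 - 301.7) × 418 = 218405.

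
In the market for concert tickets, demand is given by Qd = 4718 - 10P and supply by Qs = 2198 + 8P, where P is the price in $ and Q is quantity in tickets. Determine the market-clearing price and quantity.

Set Qd = Qs: 4718 - 10P = 2198 + 8P, so 2520 = 18P and P* = 140.
Substitute back: Q* = 4718 - 10(140) = 3318.

P* = 140, Q* = 3318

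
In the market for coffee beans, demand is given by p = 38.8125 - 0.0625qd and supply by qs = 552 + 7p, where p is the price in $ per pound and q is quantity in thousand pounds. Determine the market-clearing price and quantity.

p* = 3, q* = 573

Rewriting in direct form: qd = 621 - 16p.
The market clears where 621 - 16p = 552 + 7p. Rearranging, 23p = 69, hence p* = 3.
From the demand curve, q* = 621 - 16(3) = 573.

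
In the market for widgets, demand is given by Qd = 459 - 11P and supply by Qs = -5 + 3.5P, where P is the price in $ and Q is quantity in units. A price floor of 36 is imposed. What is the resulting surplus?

Evaluating both curves at the floor price 36 gives Qd = 63, Qs = 121.
Surplus = Qs - Qd = 121 - 63 = 58.

Surplus = 58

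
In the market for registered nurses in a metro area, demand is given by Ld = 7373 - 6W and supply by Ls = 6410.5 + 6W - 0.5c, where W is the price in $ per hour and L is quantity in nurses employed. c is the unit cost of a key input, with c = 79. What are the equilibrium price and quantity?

W* = 83.5, L* = 6872

With c = 79, supply is Ls = 6371 + 6W.
At equilibrium Ld = Ls, so 7373 - 6W = 6371 + 6W; collecting terms, 1002 = 12W and W* = 83.5.
Then L* = 7373 - 6(83.5) = 6872.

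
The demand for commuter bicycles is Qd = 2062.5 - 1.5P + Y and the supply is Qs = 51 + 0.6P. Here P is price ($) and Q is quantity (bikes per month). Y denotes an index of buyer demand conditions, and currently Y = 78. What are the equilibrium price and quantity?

With Y = 78, demand is Qd = 2140.5 - 1.5P.
At equilibrium Qd = Qs, so 2140.5 - 1.5P = 51 + 0.6P; collecting terms, 2089.5 = 2.1P and P* = 995.
Then Q* = 2140.5 - 1.5(995) = 648.

P* = 995, Q* = 648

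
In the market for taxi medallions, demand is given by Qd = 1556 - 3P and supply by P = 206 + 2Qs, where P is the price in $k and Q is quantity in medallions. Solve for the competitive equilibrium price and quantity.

Inverting to quantity form: Qs = -103 + 0.5P.
Equating demand and supply, 1556 - 3P = -103 + 0.5P gives 3.5P = 1659, so P* = 474.
Then Q* = 1556 - 3(474) = 134.

P* = 474, Q* = 134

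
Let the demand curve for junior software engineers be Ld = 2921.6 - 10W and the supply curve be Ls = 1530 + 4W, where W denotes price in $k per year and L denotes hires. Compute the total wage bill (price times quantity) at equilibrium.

The total wage bill = 191603.44

Equating demand and supply, 2921.6 - 10W = 1530 + 4W gives 14W = 1391.6, so W* = 99.4.
From the demand curve, L* = 2921.6 - 10(99.4) = 1927.6.
The total wage bill = W* × L* = 99.4 × 1927.6 = 191603.44.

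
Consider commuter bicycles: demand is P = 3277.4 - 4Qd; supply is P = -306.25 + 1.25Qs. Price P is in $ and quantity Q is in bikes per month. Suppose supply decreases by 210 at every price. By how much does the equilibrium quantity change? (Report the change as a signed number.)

ΔQ = -50

Solving each curve for Q: Qd = 819.35 - 0.25P and Qs = 245 + 0.8P.
Equating demand and supply, 819.35 - 0.25P = 245 + 0.8P gives 1.05P = 574.35, so P* = 547.
Substitute back: Q* = 819.35 - 0.25(547) = 682.6.
After the shift, supply is Qs = 35 + 0.8P.
The new intersection has 784.35 = 1.05P, i.e. P = 747, Q = 632.6.
ΔQ = 632.6 - 682.6 = -50.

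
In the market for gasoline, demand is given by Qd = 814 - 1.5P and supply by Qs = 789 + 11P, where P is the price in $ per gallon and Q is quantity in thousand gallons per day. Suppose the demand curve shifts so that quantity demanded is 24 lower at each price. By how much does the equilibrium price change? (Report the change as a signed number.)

ΔP = -1.92

Set Qd = Qs: 814 - 1.5P = 789 + 11P, so 25 = 12.5P and P* = 2.
Plugging P* into demand: Q* = 814 - 1.5(2) = 811.
After the shift, demand is Qd = 790 - 1.5P.
The new intersection has 1 = 12.5P, i.e. P = 0.08, Q = 789.88.
ΔP = 0.08 - 2 = -1.92.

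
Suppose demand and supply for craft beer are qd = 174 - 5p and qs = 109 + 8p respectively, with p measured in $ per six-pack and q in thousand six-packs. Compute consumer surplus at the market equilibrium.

Consumer surplus = 2220.1

Set qd = qs: 174 - 5p = 109 + 8p, so 65 = 13p and p* = 5.
Then q* = 174 - 5(5) = 149.
Demand choke price (qd = 0): p = 174/5 = 34.8. Consumer surplus = ½ × (34.8 - 5) × 149 = 2220.1.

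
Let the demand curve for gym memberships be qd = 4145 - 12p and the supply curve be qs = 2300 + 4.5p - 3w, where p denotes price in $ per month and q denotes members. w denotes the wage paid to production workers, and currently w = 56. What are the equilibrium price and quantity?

p* = 122, q* = 2681

With w = 56, supply is qs = 2132 + 4.5p.
The market clears where 4145 - 12p = 2132 + 4.5p. Rearranging, 16.5p = 2013, hence p* = 122.
Plugging p* into demand: q* = 4145 - 12(122) = 2681.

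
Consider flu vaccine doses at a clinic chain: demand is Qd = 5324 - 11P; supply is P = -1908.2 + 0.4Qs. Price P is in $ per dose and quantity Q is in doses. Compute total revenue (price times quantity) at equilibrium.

Inverting to quantity form: Qs = 4770.5 + 2.5P.
At equilibrium Qd = Qs, so 5324 - 11P = 4770.5 + 2.5P; collecting terms, 553.5 = 13.5P and P* = 41.
Plugging P* into demand: Q* = 5324 - 11(41) = 4873.
Total revenue = P* × Q* = 41 × 4873 = 199793.

Total revenue = 199793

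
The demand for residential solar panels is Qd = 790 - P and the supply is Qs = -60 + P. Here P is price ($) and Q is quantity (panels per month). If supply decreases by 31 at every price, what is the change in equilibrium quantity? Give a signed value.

Set Qd = Qs: 790 - P = -60 + P, so 850 = 2P and P* = 425.
From the demand curve, Q* = 790 - 425 = 365.
After the shift, supply is Qs = -91 + P.
The new intersection has 881 = 2P, i.e. P = 440.5, Q = 349.5.
ΔQ = 349.5 - 365 = -15.5.

ΔQ = -15.5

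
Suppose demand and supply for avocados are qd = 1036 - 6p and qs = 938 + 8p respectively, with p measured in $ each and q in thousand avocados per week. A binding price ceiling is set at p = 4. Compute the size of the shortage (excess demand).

Shortage = 42

Evaluating both curves at the ceiling price 4 gives qd = 1012, qs = 970.
Shortage = qd - qs = 1012 - 970 = 42.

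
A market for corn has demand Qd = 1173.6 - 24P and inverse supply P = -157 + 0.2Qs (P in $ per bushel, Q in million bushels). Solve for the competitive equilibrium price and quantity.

In direct form, Qs = 785 + 5P.
At equilibrium Qd = Qs, so 1173.6 - 24P = 785 + 5P; collecting terms, 388.6 = 29P and P* = 13.4.
Then Q* = 1173.6 - 24(13.4) = 852.

P* = 13.4, Q* = 852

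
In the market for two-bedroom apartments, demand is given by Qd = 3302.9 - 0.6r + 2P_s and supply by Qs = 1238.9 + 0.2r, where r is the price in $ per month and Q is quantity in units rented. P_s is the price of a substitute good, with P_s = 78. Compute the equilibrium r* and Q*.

r* = 2775, Q* = 1793.9

With P_s = 78, demand is Qd = 3458.9 - 0.6r.
At equilibrium Qd = Qs, so 3458.9 - 0.6r = 1238.9 + 0.2r; collecting terms, 2220 = 0.8r and r* = 2775.
Substitute back: Q* = 3458.9 - 0.6(2775) = 1793.9.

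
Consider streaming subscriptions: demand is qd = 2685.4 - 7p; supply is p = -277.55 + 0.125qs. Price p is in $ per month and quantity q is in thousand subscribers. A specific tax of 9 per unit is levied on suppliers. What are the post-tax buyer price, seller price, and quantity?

p_b = 35.8, p_s = 26.8, q = 2434.8

Solving each curve for q: qs = 2220.4 + 8p.
With a tax of 9 on suppliers, they supply based on the net price p_s = p_b - 9, so qs = 2148.4 + 8p_b.
Market clearing requires 2685.4 - 7p_b = 2148.4 + 8p_b; hence 537 = 15p_b and p_b = 35.8.
Then p_s = 35.8 - 9 = 26.8 and q = 2685.4 - 7(35.8) = 2434.8.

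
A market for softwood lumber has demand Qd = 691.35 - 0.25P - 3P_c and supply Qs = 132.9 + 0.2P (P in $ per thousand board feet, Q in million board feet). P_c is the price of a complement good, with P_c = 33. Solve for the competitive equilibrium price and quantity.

P* = 1021, Q* = 337.1

With P_c = 33, demand is Qd = 592.35 - 0.25P.
Set Qd = Qs: 592.35 - 0.25P = 132.9 + 0.2P, so 459.45 = 0.45P and P* = 1021.
From the demand curve, Q* = 592.35 - 0.25(1021) = 337.1.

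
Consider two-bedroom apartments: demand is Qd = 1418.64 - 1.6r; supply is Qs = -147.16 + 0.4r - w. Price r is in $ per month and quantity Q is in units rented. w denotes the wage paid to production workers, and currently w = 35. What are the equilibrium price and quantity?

With w = 35, supply is Qs = -182.16 + 0.4r.
Equating demand and supply, 1418.64 - 1.6r = -182.16 + 0.4r gives 2r = 1600.8, so r* = 800.4.
From the demand curve, Q* = 1418.64 - 1.6(800.4) = 138.

r* = 800.4, Q* = 138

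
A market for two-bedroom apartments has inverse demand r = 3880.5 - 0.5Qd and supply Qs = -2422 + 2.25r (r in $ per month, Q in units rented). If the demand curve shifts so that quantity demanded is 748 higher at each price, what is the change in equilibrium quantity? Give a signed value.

Solving each curve for Q: Qd = 7761 - 2r.
The market clears where 7761 - 2r = -2422 + 2.25r. Rearranging, 4.25r = 10183, hence r* = 2396.
From the demand curve, Q* = 7761 - 2(2396) = 2969.
After the shift, demand is Qd = 8509 - 2r.
The new intersection has 10931 = 4.25r, i.e. r = 2572, Q = 3365.
ΔQ = 3365 - 2969 = 396.

ΔQ = 396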